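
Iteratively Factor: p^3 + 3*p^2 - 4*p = (p + 4)*(p^2 - p) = (p - 1)*(p + 4)*(p)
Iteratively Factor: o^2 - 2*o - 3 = (o + 1)*(o - 3)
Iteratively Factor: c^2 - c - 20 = (c - 5)*(c + 4)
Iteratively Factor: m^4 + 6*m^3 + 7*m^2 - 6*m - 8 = (m + 1)*(m^3 + 5*m^2 + 2*m - 8) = (m - 1)*(m + 1)*(m^2 + 6*m + 8) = (m - 1)*(m + 1)*(m + 4)*(m + 2)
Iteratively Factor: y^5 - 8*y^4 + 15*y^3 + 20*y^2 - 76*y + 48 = (y - 3)*(y^4 - 5*y^3 + 20*y - 16) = (y - 3)*(y - 1)*(y^3 - 4*y^2 - 4*y + 16) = (y - 3)*(y - 2)*(y - 1)*(y^2 - 2*y - 8) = (y - 4)*(y - 3)*(y - 2)*(y - 1)*(y + 2)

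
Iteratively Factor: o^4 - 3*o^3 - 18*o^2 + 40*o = (o)*(o^3 - 3*o^2 - 18*o + 40) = o*(o - 5)*(o^2 + 2*o - 8) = o*(o - 5)*(o + 4)*(o - 2)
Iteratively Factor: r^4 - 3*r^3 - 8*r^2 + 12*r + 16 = (r - 4)*(r^3 + r^2 - 4*r - 4) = (r - 4)*(r + 2)*(r^2 - r - 2) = (r - 4)*(r - 2)*(r + 2)*(r + 1)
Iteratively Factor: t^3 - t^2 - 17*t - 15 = (t + 1)*(t^2 - 2*t - 15) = (t + 1)*(t + 3)*(t - 5)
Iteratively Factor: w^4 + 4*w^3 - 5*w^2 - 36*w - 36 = (w + 2)*(w^3 + 2*w^2 - 9*w - 18) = (w + 2)^2*(w^2 - 9) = (w - 3)*(w + 2)^2*(w + 3)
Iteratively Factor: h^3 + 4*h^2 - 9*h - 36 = (h + 3)*(h^2 + h - 12) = (h - 3)*(h + 3)*(h + 4)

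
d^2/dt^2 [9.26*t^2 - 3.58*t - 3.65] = 18.5200000000000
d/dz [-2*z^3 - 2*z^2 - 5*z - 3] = -6*z^2 - 4*z - 5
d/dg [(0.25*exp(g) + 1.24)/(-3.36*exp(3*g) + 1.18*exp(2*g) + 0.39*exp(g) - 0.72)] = (1.68*exp(3*g) + 12.2042*exp(2*g) - 2.9264*exp(g) - 0.6636)*exp(g)/(11.2896*exp(6*g) - 7.9296*exp(5*g) - 1.2284*exp(4*g) + 5.7588*exp(3*g) - 1.5471*exp(2*g) - 0.5616*exp(g) + 0.5184)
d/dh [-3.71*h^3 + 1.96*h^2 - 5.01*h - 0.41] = -11.13*h^2 + 3.92*h - 5.01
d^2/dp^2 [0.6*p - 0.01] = 0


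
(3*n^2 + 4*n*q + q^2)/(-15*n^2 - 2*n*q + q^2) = (n + q)/(-5*n + q)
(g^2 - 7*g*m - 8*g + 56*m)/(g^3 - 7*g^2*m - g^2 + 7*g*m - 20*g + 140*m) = (g - 8)/(g^2 - g - 20)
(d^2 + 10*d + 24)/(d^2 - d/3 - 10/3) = 3*(d^2 + 10*d + 24)/(3*d^2 - d - 10)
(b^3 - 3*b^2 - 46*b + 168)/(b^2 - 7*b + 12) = (b^2 + b - 42)/(b - 3)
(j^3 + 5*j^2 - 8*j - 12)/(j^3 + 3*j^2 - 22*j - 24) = (j - 2)/(j - 4)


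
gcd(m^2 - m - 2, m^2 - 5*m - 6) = m + 1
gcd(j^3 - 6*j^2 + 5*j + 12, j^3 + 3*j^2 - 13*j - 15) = j^2 - 2*j - 3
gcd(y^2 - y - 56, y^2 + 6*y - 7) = y + 7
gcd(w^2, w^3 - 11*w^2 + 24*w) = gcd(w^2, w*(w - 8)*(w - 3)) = w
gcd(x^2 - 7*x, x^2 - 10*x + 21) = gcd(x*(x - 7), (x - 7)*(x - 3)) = x - 7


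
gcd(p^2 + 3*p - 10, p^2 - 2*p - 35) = p + 5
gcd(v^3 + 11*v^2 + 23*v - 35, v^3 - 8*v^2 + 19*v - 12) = v - 1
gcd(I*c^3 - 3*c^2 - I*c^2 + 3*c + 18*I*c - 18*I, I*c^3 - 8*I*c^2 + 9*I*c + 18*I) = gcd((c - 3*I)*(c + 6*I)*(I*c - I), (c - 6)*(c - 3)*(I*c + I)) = 1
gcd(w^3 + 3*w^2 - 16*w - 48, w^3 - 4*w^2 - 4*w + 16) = w - 4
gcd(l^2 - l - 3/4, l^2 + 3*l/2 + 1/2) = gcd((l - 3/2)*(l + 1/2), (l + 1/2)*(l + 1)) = l + 1/2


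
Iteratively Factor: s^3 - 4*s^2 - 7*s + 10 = (s - 5)*(s^2 + s - 2) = (s - 5)*(s - 1)*(s + 2)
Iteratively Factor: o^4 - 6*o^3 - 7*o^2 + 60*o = (o - 5)*(o^3 - o^2 - 12*o) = (o - 5)*(o - 4)*(o^2 + 3*o) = o*(o - 5)*(o - 4)*(o + 3)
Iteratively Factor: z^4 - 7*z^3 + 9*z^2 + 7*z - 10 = (z - 1)*(z^3 - 6*z^2 + 3*z + 10) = (z - 2)*(z - 1)*(z^2 - 4*z - 5) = (z - 5)*(z - 2)*(z - 1)*(z + 1)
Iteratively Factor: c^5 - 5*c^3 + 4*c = (c - 1)*(c^4 + c^3 - 4*c^2 - 4*c) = (c - 2)*(c - 1)*(c^3 + 3*c^2 + 2*c) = (c - 2)*(c - 1)*(c + 2)*(c^2 + c) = c*(c - 2)*(c - 1)*(c + 2)*(c + 1)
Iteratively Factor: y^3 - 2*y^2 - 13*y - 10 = (y + 1)*(y^2 - 3*y - 10) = (y - 5)*(y + 1)*(y + 2)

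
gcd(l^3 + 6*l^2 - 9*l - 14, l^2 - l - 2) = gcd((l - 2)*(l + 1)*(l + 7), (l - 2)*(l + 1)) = l^2 - l - 2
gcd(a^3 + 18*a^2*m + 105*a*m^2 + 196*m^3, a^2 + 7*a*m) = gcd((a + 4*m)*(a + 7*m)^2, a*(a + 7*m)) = a + 7*m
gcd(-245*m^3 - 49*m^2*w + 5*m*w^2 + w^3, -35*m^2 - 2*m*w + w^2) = -35*m^2 - 2*m*w + w^2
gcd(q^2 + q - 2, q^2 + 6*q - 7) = q - 1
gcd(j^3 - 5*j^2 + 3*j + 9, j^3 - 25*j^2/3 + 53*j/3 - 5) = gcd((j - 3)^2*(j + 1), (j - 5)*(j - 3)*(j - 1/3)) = j - 3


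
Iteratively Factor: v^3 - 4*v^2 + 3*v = (v - 1)*(v^2 - 3*v) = v*(v - 1)*(v - 3)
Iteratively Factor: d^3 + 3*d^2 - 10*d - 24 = (d - 3)*(d^2 + 6*d + 8) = (d - 3)*(d + 4)*(d + 2)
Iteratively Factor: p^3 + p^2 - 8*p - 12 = (p + 2)*(p^2 - p - 6) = (p - 3)*(p + 2)*(p + 2)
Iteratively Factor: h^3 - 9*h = (h)*(h^2 - 9) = h*(h - 3)*(h + 3)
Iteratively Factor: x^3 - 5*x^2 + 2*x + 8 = (x - 4)*(x^2 - x - 2) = (x - 4)*(x + 1)*(x - 2)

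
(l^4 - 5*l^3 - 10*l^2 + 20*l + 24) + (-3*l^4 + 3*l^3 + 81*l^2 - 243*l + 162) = -2*l^4 - 2*l^3 + 71*l^2 - 223*l + 186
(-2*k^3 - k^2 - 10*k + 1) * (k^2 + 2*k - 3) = -2*k^5 - 5*k^4 - 6*k^3 - 16*k^2 + 32*k - 3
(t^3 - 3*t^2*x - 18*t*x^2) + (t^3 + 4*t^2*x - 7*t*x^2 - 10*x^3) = 2*t^3 + t^2*x - 25*t*x^2 - 10*x^3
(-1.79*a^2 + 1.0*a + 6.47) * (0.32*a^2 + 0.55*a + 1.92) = -0.5728*a^4 - 0.6645*a^3 - 0.8164*a^2 + 5.4785*a + 12.4224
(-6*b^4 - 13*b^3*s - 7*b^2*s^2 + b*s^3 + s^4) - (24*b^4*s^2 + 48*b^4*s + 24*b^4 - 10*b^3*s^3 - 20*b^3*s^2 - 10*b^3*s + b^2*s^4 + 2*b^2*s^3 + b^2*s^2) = -24*b^4*s^2 - 48*b^4*s - 30*b^4 + 10*b^3*s^3 + 20*b^3*s^2 - 3*b^3*s - b^2*s^4 - 2*b^2*s^3 - 8*b^2*s^2 + b*s^3 + s^4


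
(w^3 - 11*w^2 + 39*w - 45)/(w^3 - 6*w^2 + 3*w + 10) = (w^2 - 6*w + 9)/(w^2 - w - 2)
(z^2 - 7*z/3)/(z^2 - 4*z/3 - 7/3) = z/(z + 1)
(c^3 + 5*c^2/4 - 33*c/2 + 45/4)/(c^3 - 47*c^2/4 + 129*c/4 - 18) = (c + 5)/(c - 8)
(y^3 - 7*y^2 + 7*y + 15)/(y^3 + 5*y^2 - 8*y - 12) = (y^2 - 8*y + 15)/(y^2 + 4*y - 12)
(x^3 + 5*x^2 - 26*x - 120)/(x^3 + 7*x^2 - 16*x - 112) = (x^2 + x - 30)/(x^2 + 3*x - 28)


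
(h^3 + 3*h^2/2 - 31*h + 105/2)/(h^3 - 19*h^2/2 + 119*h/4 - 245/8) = 4*(h^2 + 4*h - 21)/(4*h^2 - 28*h + 49)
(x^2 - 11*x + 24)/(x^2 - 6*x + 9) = (x - 8)/(x - 3)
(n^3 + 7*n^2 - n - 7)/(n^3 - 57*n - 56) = (n - 1)/(n - 8)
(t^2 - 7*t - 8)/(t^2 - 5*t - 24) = (t + 1)/(t + 3)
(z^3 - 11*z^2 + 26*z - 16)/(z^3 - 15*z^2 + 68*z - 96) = (z^2 - 3*z + 2)/(z^2 - 7*z + 12)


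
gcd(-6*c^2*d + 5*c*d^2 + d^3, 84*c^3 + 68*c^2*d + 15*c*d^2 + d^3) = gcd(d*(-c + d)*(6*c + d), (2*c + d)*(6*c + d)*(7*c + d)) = 6*c + d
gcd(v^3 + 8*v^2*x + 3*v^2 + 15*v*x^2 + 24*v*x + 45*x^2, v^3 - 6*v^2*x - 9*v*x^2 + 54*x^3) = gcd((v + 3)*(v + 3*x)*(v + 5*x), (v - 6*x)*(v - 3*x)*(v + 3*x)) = v + 3*x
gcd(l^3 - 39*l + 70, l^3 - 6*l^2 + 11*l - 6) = l - 2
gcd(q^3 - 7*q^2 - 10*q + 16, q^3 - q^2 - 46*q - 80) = q^2 - 6*q - 16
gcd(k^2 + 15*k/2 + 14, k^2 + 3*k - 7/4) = k + 7/2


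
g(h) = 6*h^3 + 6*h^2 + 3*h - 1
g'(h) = 18*h^2 + 12*h + 3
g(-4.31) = -382.85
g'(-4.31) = 285.65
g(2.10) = 87.33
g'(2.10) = 107.58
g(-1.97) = -29.50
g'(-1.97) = 49.22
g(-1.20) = -6.33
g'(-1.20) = 14.52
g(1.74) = 53.99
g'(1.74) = 78.38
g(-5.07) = -643.92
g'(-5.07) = 404.85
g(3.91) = 461.12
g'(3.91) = 325.11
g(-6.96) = -1754.15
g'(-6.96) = 791.43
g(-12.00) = -9541.00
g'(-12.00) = 2451.00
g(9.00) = 4886.00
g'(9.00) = 1569.00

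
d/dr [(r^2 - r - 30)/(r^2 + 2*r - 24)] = 3*(r^2 + 4*r + 28)/(r^4 + 4*r^3 - 44*r^2 - 96*r + 576)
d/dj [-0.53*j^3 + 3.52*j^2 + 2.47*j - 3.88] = -1.59*j^2 + 7.04*j + 2.47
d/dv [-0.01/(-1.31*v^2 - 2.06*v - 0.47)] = (-0.0262*v - 0.0206)/(1.31*v^2 + 2.06*v + 0.47)^2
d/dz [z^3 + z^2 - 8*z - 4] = 3*z^2 + 2*z - 8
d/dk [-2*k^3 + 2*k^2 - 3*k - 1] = -6*k^2 + 4*k - 3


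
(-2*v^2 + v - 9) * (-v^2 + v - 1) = 2*v^4 - 3*v^3 + 12*v^2 - 10*v + 9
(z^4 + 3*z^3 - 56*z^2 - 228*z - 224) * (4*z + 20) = 4*z^5 + 32*z^4 - 164*z^3 - 2032*z^2 - 5456*z - 4480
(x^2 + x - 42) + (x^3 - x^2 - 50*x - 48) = x^3 - 49*x - 90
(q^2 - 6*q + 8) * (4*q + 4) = 4*q^3 - 20*q^2 + 8*q + 32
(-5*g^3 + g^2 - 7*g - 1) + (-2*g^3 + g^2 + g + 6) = -7*g^3 + 2*g^2 - 6*g + 5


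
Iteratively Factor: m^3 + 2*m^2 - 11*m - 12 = (m + 1)*(m^2 + m - 12) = (m - 3)*(m + 1)*(m + 4)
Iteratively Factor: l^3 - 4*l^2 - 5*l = (l)*(l^2 - 4*l - 5) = l*(l + 1)*(l - 5)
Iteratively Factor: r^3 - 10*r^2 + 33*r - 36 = (r - 3)*(r^2 - 7*r + 12) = (r - 4)*(r - 3)*(r - 3)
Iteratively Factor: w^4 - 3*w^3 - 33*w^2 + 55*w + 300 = (w + 3)*(w^3 - 6*w^2 - 15*w + 100) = (w - 5)*(w + 3)*(w^2 - w - 20) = (w - 5)^2*(w + 3)*(w + 4)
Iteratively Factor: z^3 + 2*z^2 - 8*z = (z + 4)*(z^2 - 2*z) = (z - 2)*(z + 4)*(z)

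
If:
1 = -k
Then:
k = -1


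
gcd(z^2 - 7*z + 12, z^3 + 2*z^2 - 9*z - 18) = z - 3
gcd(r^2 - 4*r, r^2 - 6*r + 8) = r - 4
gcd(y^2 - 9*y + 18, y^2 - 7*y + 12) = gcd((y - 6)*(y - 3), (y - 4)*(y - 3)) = y - 3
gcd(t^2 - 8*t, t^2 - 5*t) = t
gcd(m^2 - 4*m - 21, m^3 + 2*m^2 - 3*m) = m + 3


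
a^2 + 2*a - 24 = (a - 4)*(a + 6)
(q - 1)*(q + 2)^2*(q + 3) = q^4 + 6*q^3 + 9*q^2 - 4*q - 12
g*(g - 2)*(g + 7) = g^3 + 5*g^2 - 14*g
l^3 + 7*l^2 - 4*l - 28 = (l - 2)*(l + 2)*(l + 7)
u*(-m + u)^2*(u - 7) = m^2*u^2 - 7*m^2*u - 2*m*u^3 + 14*m*u^2 + u^4 - 7*u^3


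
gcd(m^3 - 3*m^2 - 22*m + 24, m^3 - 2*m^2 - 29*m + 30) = m^2 - 7*m + 6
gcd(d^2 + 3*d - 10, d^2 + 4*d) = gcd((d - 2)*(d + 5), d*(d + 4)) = 1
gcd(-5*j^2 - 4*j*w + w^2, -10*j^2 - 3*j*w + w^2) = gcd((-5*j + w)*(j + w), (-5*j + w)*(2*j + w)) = -5*j + w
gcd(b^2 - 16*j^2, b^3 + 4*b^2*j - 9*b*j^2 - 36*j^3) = b + 4*j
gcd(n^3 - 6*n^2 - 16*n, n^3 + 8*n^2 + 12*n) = n^2 + 2*n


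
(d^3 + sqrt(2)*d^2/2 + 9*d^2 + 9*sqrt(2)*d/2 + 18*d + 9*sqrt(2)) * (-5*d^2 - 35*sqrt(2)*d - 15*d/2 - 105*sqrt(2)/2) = -5*d^5 - 75*sqrt(2)*d^4/2 - 105*d^4/2 - 1575*sqrt(2)*d^3/4 - 385*d^3/2 - 4725*sqrt(2)*d^2/4 - 1005*d^2/2 - 2025*sqrt(2)*d/2 - 2205*d/2 - 945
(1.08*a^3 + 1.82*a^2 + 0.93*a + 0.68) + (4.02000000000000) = 1.08*a^3 + 1.82*a^2 + 0.93*a + 4.7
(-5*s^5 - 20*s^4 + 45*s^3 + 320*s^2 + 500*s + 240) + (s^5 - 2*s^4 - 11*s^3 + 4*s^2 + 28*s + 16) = -4*s^5 - 22*s^4 + 34*s^3 + 324*s^2 + 528*s + 256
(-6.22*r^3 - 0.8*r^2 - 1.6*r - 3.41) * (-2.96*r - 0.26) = 18.4112*r^4 + 3.9852*r^3 + 4.944*r^2 + 10.5096*r + 0.8866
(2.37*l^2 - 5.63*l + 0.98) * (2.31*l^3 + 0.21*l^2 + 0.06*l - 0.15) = 5.4747*l^5 - 12.5076*l^4 + 1.2237*l^3 - 0.4875*l^2 + 0.9033*l - 0.147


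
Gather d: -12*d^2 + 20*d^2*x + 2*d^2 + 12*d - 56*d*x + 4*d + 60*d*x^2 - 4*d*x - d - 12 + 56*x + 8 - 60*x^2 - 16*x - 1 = d^2*(20*x - 10) + d*(60*x^2 - 60*x + 15) - 60*x^2 + 40*x - 5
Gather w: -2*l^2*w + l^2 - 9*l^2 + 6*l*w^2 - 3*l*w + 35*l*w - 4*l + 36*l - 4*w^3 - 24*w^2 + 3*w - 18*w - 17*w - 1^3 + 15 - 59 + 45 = -8*l^2 + 32*l - 4*w^3 + w^2*(6*l - 24) + w*(-2*l^2 + 32*l - 32)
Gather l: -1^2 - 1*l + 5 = 4 - l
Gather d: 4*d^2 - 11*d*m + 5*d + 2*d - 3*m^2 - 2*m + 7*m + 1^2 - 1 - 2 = 4*d^2 + d*(7 - 11*m) - 3*m^2 + 5*m - 2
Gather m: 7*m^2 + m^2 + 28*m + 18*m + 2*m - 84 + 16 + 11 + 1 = 8*m^2 + 48*m - 56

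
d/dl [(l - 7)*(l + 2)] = 2*l - 5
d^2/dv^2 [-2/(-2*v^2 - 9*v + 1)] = 4*(-4*v^2 - 18*v + (4*v + 9)^2 + 2)/(2*v^2 + 9*v - 1)^3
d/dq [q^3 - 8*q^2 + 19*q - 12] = 3*q^2 - 16*q + 19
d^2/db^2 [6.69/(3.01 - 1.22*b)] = -19.914792/(1.22*b - 3.01)^3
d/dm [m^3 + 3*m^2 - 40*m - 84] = 3*m^2 + 6*m - 40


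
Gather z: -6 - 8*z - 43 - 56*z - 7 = -64*z - 56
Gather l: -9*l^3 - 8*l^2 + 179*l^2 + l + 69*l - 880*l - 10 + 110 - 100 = -9*l^3 + 171*l^2 - 810*l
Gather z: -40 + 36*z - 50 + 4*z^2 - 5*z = 4*z^2 + 31*z - 90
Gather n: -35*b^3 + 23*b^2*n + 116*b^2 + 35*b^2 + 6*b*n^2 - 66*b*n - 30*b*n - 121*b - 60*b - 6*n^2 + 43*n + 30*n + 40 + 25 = -35*b^3 + 151*b^2 - 181*b + n^2*(6*b - 6) + n*(23*b^2 - 96*b + 73) + 65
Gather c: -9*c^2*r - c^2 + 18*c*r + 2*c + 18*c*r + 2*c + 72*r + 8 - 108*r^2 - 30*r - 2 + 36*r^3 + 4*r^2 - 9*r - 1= c^2*(-9*r - 1) + c*(36*r + 4) + 36*r^3 - 104*r^2 + 33*r + 5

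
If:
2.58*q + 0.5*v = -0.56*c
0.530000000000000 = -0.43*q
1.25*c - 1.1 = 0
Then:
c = 0.88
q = -1.23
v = 5.37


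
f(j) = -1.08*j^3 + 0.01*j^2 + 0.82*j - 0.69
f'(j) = -3.24*j^2 + 0.02*j + 0.82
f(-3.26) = 34.16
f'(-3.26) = -33.68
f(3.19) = -33.03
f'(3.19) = -32.09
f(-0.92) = -0.59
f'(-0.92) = -1.94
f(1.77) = -5.20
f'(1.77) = -9.30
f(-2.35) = 11.45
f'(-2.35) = -17.12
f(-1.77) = 3.88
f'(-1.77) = -9.37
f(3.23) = -34.33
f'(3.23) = -32.92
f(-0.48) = -0.96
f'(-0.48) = 0.06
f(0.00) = -0.69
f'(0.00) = 0.82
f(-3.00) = 26.10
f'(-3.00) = -28.40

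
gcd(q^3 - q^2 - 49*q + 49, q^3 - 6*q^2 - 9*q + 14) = q^2 - 8*q + 7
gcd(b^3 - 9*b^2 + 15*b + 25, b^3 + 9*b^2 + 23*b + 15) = b + 1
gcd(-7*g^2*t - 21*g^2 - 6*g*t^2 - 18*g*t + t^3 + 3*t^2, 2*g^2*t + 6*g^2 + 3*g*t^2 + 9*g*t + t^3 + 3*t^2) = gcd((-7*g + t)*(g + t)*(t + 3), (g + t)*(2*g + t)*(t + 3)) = g*t + 3*g + t^2 + 3*t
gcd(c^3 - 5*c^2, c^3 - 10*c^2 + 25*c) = c^2 - 5*c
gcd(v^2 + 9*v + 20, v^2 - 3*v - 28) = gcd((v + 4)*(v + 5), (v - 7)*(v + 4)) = v + 4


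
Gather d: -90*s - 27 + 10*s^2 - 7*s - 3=10*s^2 - 97*s - 30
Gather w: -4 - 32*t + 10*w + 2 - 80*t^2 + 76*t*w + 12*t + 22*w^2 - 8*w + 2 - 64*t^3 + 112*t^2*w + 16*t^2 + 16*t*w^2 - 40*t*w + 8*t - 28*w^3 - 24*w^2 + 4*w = -64*t^3 - 64*t^2 - 12*t - 28*w^3 + w^2*(16*t - 2) + w*(112*t^2 + 36*t + 6)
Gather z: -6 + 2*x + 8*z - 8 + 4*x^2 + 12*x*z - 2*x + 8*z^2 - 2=4*x^2 + 8*z^2 + z*(12*x + 8) - 16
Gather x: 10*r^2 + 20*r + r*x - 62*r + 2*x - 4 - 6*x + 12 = 10*r^2 - 42*r + x*(r - 4) + 8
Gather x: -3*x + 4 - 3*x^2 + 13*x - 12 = -3*x^2 + 10*x - 8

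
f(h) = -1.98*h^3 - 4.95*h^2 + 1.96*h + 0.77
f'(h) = -5.94*h^2 - 9.9*h + 1.96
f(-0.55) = -1.48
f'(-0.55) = 5.61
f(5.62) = -496.02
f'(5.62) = -241.29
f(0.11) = 0.92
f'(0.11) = 0.80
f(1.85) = -25.08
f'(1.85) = -36.68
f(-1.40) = -6.24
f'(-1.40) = 4.18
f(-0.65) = -2.05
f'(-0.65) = 5.89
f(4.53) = -275.99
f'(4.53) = -164.78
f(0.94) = -3.41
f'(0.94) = -12.59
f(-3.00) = 3.80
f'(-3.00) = -21.80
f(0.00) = 0.77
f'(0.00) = 1.96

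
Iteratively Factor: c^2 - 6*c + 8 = (c - 4)*(c - 2)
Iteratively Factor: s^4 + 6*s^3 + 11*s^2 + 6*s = (s + 3)*(s^3 + 3*s^2 + 2*s) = (s + 2)*(s + 3)*(s^2 + s) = s*(s + 2)*(s + 3)*(s + 1)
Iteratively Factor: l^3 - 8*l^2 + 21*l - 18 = (l - 3)*(l^2 - 5*l + 6) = (l - 3)^2*(l - 2)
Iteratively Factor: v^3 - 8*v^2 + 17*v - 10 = (v - 2)*(v^2 - 6*v + 5) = (v - 5)*(v - 2)*(v - 1)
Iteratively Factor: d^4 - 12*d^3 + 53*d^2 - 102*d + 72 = (d - 3)*(d^3 - 9*d^2 + 26*d - 24) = (d - 3)*(d - 2)*(d^2 - 7*d + 12) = (d - 3)^2*(d - 2)*(d - 4)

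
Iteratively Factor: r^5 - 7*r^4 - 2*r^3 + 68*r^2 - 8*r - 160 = (r - 4)*(r^4 - 3*r^3 - 14*r^2 + 12*r + 40) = (r - 4)*(r + 2)*(r^3 - 5*r^2 - 4*r + 20) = (r - 5)*(r - 4)*(r + 2)*(r^2 - 4) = (r - 5)*(r - 4)*(r - 2)*(r + 2)*(r + 2)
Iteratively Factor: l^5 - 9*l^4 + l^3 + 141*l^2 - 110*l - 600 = (l - 5)*(l^4 - 4*l^3 - 19*l^2 + 46*l + 120) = (l - 5)^2*(l^3 + l^2 - 14*l - 24) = (l - 5)^2*(l + 2)*(l^2 - l - 12) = (l - 5)^2*(l - 4)*(l + 2)*(l + 3)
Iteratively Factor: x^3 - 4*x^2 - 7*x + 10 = (x - 1)*(x^2 - 3*x - 10) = (x - 5)*(x - 1)*(x + 2)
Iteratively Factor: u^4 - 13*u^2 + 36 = (u + 3)*(u^3 - 3*u^2 - 4*u + 12) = (u + 2)*(u + 3)*(u^2 - 5*u + 6) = (u - 3)*(u + 2)*(u + 3)*(u - 2)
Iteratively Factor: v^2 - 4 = (v + 2)*(v - 2)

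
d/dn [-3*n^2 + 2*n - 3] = 2 - 6*n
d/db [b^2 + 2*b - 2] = 2*b + 2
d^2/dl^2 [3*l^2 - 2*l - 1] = 6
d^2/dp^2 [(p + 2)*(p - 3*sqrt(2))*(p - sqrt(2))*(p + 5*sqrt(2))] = 12*p^2 + 6*sqrt(2)*p + 12*p - 68 + 4*sqrt(2)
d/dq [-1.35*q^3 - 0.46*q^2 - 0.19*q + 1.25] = -4.05*q^2 - 0.92*q - 0.19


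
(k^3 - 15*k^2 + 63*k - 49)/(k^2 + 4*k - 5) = (k^2 - 14*k + 49)/(k + 5)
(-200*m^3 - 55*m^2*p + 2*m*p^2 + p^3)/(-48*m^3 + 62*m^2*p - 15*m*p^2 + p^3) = (25*m^2 + 10*m*p + p^2)/(6*m^2 - 7*m*p + p^2)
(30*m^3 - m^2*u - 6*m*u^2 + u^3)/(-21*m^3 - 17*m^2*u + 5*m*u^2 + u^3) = (-10*m^2 - 3*m*u + u^2)/(7*m^2 + 8*m*u + u^2)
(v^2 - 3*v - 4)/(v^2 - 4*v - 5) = (v - 4)/(v - 5)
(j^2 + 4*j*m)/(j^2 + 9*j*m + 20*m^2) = j/(j + 5*m)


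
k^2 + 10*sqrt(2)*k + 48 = (k + 4*sqrt(2))*(k + 6*sqrt(2))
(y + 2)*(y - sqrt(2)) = y^2 - sqrt(2)*y + 2*y - 2*sqrt(2)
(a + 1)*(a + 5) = a^2 + 6*a + 5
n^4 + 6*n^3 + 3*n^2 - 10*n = n*(n - 1)*(n + 2)*(n + 5)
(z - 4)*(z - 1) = z^2 - 5*z + 4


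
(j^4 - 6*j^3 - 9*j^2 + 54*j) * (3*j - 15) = 3*j^5 - 33*j^4 + 63*j^3 + 297*j^2 - 810*j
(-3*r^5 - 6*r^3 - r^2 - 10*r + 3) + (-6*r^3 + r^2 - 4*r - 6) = -3*r^5 - 12*r^3 - 14*r - 3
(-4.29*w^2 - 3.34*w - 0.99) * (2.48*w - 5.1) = -10.6392*w^3 + 13.5958*w^2 + 14.5788*w + 5.049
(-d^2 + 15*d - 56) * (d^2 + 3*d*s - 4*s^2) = -d^4 - 3*d^3*s + 15*d^3 + 4*d^2*s^2 + 45*d^2*s - 56*d^2 - 60*d*s^2 - 168*d*s + 224*s^2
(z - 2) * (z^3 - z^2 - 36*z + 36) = z^4 - 3*z^3 - 34*z^2 + 108*z - 72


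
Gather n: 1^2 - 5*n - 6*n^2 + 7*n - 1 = -6*n^2 + 2*n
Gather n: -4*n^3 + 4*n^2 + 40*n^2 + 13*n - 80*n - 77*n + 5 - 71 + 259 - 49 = -4*n^3 + 44*n^2 - 144*n + 144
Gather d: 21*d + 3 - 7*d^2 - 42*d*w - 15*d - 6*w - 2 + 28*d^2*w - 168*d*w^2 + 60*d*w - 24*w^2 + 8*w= d^2*(28*w - 7) + d*(-168*w^2 + 18*w + 6) - 24*w^2 + 2*w + 1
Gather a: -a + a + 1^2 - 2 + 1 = 0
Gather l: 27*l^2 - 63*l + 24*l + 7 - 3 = 27*l^2 - 39*l + 4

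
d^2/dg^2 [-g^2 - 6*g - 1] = -2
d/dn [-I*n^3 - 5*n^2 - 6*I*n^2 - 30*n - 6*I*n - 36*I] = -3*I*n^2 - 2*n*(5 + 6*I) - 30 - 6*I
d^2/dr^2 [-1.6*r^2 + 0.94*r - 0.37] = -3.20000000000000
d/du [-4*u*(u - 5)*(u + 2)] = -12*u^2 + 24*u + 40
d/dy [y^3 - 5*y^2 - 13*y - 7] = 3*y^2 - 10*y - 13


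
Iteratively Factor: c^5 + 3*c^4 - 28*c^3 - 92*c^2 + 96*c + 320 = (c - 5)*(c^4 + 8*c^3 + 12*c^2 - 32*c - 64) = (c - 5)*(c - 2)*(c^3 + 10*c^2 + 32*c + 32) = (c - 5)*(c - 2)*(c + 2)*(c^2 + 8*c + 16) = (c - 5)*(c - 2)*(c + 2)*(c + 4)*(c + 4)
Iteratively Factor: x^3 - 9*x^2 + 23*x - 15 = (x - 3)*(x^2 - 6*x + 5) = (x - 3)*(x - 1)*(x - 5)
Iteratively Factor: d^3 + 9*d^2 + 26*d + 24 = (d + 4)*(d^2 + 5*d + 6) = (d + 3)*(d + 4)*(d + 2)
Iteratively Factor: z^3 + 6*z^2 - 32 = (z - 2)*(z^2 + 8*z + 16) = (z - 2)*(z + 4)*(z + 4)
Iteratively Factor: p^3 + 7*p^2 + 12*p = (p + 4)*(p^2 + 3*p) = p*(p + 4)*(p + 3)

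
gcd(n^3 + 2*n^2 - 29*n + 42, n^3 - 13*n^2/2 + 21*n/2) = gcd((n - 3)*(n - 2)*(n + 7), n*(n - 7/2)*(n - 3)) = n - 3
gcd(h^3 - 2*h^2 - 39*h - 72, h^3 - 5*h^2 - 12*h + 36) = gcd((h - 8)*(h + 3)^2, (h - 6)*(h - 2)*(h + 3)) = h + 3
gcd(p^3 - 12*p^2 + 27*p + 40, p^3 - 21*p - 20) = p^2 - 4*p - 5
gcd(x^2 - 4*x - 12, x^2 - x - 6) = x + 2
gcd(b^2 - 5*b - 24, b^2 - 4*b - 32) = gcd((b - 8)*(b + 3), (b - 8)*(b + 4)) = b - 8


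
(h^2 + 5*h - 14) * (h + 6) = h^3 + 11*h^2 + 16*h - 84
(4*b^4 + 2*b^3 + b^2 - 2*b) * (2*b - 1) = 8*b^5 - 5*b^2 + 2*b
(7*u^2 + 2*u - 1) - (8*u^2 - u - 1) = -u^2 + 3*u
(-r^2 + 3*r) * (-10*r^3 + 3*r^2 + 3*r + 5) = 10*r^5 - 33*r^4 + 6*r^3 + 4*r^2 + 15*r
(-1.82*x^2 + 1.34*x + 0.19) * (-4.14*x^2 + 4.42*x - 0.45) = 7.5348*x^4 - 13.592*x^3 + 5.9552*x^2 + 0.2368*x - 0.0855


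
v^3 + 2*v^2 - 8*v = v*(v - 2)*(v + 4)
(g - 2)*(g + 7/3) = g^2 + g/3 - 14/3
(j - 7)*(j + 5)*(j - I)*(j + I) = j^4 - 2*j^3 - 34*j^2 - 2*j - 35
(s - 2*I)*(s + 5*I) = s^2 + 3*I*s + 10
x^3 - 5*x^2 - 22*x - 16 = (x - 8)*(x + 1)*(x + 2)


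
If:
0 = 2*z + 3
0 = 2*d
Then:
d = 0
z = -3/2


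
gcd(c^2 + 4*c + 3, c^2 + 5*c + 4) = c + 1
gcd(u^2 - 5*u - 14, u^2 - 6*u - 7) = u - 7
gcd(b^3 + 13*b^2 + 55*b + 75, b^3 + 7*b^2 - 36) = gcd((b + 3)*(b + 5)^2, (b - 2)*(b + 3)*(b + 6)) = b + 3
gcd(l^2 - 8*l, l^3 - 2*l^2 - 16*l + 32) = 1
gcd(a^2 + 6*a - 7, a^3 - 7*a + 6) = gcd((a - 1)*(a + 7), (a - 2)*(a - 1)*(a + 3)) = a - 1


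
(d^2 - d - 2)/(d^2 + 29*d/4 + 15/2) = 4*(d^2 - d - 2)/(4*d^2 + 29*d + 30)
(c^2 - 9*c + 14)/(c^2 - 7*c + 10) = (c - 7)/(c - 5)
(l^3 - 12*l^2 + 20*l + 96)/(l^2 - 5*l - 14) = (l^2 - 14*l + 48)/(l - 7)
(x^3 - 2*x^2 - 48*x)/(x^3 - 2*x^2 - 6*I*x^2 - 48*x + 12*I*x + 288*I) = x/(x - 6*I)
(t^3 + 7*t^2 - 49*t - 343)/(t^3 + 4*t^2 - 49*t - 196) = (t + 7)/(t + 4)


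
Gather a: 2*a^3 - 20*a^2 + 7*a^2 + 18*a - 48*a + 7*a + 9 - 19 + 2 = 2*a^3 - 13*a^2 - 23*a - 8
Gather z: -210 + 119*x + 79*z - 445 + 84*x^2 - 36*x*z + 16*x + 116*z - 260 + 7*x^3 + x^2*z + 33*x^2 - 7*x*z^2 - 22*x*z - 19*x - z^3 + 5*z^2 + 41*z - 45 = 7*x^3 + 117*x^2 + 116*x - z^3 + z^2*(5 - 7*x) + z*(x^2 - 58*x + 236) - 960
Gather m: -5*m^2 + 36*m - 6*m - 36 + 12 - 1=-5*m^2 + 30*m - 25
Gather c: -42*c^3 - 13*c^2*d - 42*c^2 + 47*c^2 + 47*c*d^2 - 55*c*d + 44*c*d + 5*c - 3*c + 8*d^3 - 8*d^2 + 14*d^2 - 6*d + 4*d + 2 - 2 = -42*c^3 + c^2*(5 - 13*d) + c*(47*d^2 - 11*d + 2) + 8*d^3 + 6*d^2 - 2*d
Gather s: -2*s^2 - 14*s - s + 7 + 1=-2*s^2 - 15*s + 8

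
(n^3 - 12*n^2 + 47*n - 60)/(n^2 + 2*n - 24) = (n^2 - 8*n + 15)/(n + 6)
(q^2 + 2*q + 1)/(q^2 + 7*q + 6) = (q + 1)/(q + 6)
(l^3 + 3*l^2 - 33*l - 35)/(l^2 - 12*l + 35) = (l^2 + 8*l + 7)/(l - 7)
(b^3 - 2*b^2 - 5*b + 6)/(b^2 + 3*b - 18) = (b^2 + b - 2)/(b + 6)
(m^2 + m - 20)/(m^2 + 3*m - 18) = (m^2 + m - 20)/(m^2 + 3*m - 18)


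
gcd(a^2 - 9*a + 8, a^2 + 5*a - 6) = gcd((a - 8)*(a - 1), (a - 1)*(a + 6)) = a - 1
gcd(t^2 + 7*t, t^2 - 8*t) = t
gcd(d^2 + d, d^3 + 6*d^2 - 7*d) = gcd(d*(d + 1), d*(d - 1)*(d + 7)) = d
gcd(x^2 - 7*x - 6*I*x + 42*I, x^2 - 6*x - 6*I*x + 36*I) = x - 6*I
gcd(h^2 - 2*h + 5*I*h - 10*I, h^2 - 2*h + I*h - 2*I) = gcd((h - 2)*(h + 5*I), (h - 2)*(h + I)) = h - 2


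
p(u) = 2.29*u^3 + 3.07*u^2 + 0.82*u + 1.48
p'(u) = 6.87*u^2 + 6.14*u + 0.82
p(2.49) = 57.91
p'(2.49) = 58.70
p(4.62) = 296.62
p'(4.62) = 175.82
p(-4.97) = -207.89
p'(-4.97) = 140.00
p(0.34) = 2.20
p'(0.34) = 3.70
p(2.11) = 38.39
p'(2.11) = 44.36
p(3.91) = 188.51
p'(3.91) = 129.86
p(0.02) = 1.50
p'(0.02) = 0.95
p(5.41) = 458.37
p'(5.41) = 235.11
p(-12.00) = -3523.40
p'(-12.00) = 916.42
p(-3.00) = -35.18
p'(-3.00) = 44.23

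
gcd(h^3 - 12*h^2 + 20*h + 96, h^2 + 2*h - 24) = 1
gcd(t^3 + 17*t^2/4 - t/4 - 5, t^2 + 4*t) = t + 4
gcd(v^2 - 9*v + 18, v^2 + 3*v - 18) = v - 3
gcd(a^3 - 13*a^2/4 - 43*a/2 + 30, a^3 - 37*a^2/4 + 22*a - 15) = a^2 - 29*a/4 + 15/2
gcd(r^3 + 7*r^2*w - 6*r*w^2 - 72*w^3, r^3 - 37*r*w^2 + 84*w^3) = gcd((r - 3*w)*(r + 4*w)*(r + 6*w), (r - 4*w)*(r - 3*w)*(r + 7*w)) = r - 3*w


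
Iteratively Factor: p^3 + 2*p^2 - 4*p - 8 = (p - 2)*(p^2 + 4*p + 4) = (p - 2)*(p + 2)*(p + 2)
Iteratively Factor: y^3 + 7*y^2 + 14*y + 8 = (y + 4)*(y^2 + 3*y + 2) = (y + 2)*(y + 4)*(y + 1)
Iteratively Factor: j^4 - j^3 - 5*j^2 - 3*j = (j - 3)*(j^3 + 2*j^2 + j) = (j - 3)*(j + 1)*(j^2 + j) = j*(j - 3)*(j + 1)*(j + 1)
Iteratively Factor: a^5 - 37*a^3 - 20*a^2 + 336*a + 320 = (a - 5)*(a^4 + 5*a^3 - 12*a^2 - 80*a - 64) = (a - 5)*(a + 4)*(a^3 + a^2 - 16*a - 16) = (a - 5)*(a - 4)*(a + 4)*(a^2 + 5*a + 4) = (a - 5)*(a - 4)*(a + 4)^2*(a + 1)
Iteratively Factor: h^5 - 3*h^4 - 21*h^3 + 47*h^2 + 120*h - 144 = (h - 1)*(h^4 - 2*h^3 - 23*h^2 + 24*h + 144) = (h - 1)*(h + 3)*(h^3 - 5*h^2 - 8*h + 48) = (h - 4)*(h - 1)*(h + 3)*(h^2 - h - 12) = (h - 4)^2*(h - 1)*(h + 3)*(h + 3)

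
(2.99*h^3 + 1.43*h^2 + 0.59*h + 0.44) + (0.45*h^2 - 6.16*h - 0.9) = 2.99*h^3 + 1.88*h^2 - 5.57*h - 0.46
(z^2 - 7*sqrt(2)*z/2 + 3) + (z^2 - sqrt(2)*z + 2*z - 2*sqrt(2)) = 2*z^2 - 9*sqrt(2)*z/2 + 2*z - 2*sqrt(2) + 3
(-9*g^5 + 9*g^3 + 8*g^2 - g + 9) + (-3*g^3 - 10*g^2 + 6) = -9*g^5 + 6*g^3 - 2*g^2 - g + 15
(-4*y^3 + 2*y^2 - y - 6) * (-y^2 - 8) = 4*y^5 - 2*y^4 + 33*y^3 - 10*y^2 + 8*y + 48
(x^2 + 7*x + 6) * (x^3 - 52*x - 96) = x^5 + 7*x^4 - 46*x^3 - 460*x^2 - 984*x - 576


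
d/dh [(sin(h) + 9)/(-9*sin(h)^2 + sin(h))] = 9*(18/tan(h) - cos(h)^3/sin(h)^2)/(9*sin(h) - 1)^2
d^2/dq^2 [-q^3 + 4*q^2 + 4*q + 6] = 8 - 6*q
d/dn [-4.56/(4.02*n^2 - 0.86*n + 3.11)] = (36.6624*n - 3.9216)/(4.02*n^2 - 0.86*n + 3.11)^2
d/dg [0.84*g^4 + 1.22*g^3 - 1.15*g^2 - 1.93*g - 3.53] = 3.36*g^3 + 3.66*g^2 - 2.3*g - 1.93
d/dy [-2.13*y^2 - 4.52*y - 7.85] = -4.26*y - 4.52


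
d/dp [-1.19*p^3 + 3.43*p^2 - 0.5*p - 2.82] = -3.57*p^2 + 6.86*p - 0.5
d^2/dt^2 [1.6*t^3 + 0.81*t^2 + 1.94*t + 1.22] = 9.6*t + 1.62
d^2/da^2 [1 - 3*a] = 0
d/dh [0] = 0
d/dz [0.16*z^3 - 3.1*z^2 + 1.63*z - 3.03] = 0.48*z^2 - 6.2*z + 1.63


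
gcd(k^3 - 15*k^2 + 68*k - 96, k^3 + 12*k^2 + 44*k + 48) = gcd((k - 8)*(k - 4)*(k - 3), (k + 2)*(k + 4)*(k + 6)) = 1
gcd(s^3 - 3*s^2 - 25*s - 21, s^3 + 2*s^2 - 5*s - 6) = s^2 + 4*s + 3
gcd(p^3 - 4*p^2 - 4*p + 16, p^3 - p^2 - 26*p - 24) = 1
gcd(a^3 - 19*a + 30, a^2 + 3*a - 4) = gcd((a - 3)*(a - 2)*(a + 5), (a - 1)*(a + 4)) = 1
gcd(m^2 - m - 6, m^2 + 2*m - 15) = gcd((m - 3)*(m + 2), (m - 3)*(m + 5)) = m - 3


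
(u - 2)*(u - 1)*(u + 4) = u^3 + u^2 - 10*u + 8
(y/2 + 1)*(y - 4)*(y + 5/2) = y^3/2 + y^2/4 - 13*y/2 - 10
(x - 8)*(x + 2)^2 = x^3 - 4*x^2 - 28*x - 32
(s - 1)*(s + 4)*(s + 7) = s^3 + 10*s^2 + 17*s - 28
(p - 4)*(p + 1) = p^2 - 3*p - 4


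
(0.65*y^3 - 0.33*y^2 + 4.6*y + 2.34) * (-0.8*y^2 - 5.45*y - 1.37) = -0.52*y^5 - 3.2785*y^4 - 2.772*y^3 - 26.4899*y^2 - 19.055*y - 3.2058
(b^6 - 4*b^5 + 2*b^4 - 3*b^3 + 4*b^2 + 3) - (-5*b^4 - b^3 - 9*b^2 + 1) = b^6 - 4*b^5 + 7*b^4 - 2*b^3 + 13*b^2 + 2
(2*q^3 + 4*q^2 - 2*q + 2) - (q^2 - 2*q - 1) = 2*q^3 + 3*q^2 + 3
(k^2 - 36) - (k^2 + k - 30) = -k - 6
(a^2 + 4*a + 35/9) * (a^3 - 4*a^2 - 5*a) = a^5 - 154*a^3/9 - 320*a^2/9 - 175*a/9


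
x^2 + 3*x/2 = x*(x + 3/2)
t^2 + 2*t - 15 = (t - 3)*(t + 5)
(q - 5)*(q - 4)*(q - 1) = q^3 - 10*q^2 + 29*q - 20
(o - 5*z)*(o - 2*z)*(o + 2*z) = o^3 - 5*o^2*z - 4*o*z^2 + 20*z^3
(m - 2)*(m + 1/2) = m^2 - 3*m/2 - 1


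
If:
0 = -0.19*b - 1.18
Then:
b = -6.21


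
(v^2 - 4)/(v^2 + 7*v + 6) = (v^2 - 4)/(v^2 + 7*v + 6)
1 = 1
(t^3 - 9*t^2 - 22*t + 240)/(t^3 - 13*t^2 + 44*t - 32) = (t^2 - t - 30)/(t^2 - 5*t + 4)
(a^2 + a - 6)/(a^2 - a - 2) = (a + 3)/(a + 1)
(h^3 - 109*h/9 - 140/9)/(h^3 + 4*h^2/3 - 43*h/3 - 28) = (h + 5/3)/(h + 3)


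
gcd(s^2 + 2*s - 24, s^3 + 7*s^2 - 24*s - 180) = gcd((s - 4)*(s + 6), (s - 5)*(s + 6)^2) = s + 6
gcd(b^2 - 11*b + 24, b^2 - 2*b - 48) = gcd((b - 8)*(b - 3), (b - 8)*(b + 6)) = b - 8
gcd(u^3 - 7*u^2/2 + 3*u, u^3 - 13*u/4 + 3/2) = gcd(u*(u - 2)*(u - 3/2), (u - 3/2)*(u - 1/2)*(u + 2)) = u - 3/2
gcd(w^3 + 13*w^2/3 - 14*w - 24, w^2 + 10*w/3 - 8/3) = 1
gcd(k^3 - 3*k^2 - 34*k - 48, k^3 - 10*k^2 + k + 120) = k^2 - 5*k - 24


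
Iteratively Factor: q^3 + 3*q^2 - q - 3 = (q + 3)*(q^2 - 1) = (q + 1)*(q + 3)*(q - 1)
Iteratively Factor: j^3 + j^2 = (j + 1)*(j^2) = j*(j + 1)*(j)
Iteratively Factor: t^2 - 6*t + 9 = (t - 3)*(t - 3)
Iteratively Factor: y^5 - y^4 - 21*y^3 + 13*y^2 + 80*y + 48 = (y + 1)*(y^4 - 2*y^3 - 19*y^2 + 32*y + 48) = (y - 3)*(y + 1)*(y^3 + y^2 - 16*y - 16) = (y - 4)*(y - 3)*(y + 1)*(y^2 + 5*y + 4) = (y - 4)*(y - 3)*(y + 1)*(y + 4)*(y + 1)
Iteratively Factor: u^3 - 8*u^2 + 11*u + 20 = (u + 1)*(u^2 - 9*u + 20) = (u - 4)*(u + 1)*(u - 5)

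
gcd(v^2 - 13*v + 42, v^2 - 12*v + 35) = v - 7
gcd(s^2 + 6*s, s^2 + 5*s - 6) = s + 6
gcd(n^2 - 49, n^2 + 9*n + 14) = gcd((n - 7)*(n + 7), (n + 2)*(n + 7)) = n + 7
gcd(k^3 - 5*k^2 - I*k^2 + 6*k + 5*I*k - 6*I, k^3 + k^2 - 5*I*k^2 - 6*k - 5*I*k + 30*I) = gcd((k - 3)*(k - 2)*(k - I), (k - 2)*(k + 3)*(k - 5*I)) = k - 2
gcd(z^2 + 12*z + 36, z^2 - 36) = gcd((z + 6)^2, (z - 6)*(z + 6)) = z + 6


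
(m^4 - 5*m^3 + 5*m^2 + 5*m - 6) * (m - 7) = m^5 - 12*m^4 + 40*m^3 - 30*m^2 - 41*m + 42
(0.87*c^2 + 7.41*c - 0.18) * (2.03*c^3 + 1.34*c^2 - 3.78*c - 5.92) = 1.7661*c^5 + 16.2081*c^4 + 6.2754*c^3 - 33.4014*c^2 - 43.1868*c + 1.0656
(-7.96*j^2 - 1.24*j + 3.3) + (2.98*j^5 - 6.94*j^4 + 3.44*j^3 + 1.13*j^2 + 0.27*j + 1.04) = 2.98*j^5 - 6.94*j^4 + 3.44*j^3 - 6.83*j^2 - 0.97*j + 4.34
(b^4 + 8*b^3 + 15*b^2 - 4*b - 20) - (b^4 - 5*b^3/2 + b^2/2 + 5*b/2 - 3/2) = 21*b^3/2 + 29*b^2/2 - 13*b/2 - 37/2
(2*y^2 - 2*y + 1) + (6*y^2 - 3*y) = 8*y^2 - 5*y + 1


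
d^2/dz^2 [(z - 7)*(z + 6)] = 2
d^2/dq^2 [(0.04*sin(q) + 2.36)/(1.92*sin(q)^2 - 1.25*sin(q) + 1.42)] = (-0.147456*sin(q)^5 - 34.895616*sin(q)^4 + 17.941248*sin(q)^3 + 74.17814*sin(q)^2 - 38.907992*sin(q) - 5.351608)/(7.077888*sin(q)^6 - 13.824*sin(q)^5 + 24.704064*sin(q)^4 - 22.401125*sin(q)^3 + 18.270714*sin(q)^2 - 7.5615*sin(q) + 2.863288)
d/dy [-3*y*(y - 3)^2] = 9*(1 - y)*(y - 3)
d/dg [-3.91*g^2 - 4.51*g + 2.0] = -7.82*g - 4.51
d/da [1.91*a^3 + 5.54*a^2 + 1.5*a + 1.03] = 5.73*a^2 + 11.08*a + 1.5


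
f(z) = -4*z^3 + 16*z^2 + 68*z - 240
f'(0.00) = 68.00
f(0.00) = -240.00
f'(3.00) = 56.00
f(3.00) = 0.00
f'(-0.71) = 39.23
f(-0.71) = -278.78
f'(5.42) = -111.08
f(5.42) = -38.30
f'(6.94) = -287.88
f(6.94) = -334.48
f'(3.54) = 30.90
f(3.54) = 23.78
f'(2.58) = 70.68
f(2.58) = -26.75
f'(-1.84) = -31.51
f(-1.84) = -286.03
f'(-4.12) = -267.53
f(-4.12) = 31.17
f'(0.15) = 72.53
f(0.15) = -229.45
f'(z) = -12*z^2 + 32*z + 68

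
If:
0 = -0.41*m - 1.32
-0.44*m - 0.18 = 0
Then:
No Solution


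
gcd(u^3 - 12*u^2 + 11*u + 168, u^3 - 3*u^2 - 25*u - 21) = u^2 - 4*u - 21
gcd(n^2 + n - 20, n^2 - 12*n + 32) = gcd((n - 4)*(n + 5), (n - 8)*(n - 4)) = n - 4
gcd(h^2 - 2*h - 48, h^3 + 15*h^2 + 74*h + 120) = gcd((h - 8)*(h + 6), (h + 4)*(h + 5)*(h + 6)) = h + 6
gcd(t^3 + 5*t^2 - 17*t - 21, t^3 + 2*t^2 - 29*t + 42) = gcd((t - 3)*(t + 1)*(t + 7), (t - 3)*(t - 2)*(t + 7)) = t^2 + 4*t - 21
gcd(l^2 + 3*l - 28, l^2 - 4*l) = l - 4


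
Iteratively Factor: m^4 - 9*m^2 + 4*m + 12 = (m - 2)*(m^3 + 2*m^2 - 5*m - 6) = (m - 2)*(m + 1)*(m^2 + m - 6) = (m - 2)*(m + 1)*(m + 3)*(m - 2)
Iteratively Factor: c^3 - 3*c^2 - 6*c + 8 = (c + 2)*(c^2 - 5*c + 4) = (c - 4)*(c + 2)*(c - 1)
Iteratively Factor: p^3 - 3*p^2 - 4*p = (p - 4)*(p^2 + p) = p*(p - 4)*(p + 1)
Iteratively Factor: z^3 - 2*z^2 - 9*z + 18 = (z - 2)*(z^2 - 9) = (z - 3)*(z - 2)*(z + 3)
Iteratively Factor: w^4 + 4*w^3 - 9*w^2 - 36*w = (w + 3)*(w^3 + w^2 - 12*w) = (w + 3)*(w + 4)*(w^2 - 3*w) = w*(w + 3)*(w + 4)*(w - 3)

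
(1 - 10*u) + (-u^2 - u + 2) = -u^2 - 11*u + 3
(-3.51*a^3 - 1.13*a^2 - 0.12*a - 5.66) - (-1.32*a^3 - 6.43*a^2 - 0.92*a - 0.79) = -2.19*a^3 + 5.3*a^2 + 0.8*a - 4.87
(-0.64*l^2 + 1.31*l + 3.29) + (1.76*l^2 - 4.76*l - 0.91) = 1.12*l^2 - 3.45*l + 2.38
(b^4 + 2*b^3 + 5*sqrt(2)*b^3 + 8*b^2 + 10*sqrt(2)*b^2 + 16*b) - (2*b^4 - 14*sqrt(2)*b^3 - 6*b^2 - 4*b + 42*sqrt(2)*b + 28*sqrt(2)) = -b^4 + 2*b^3 + 19*sqrt(2)*b^3 + 14*b^2 + 10*sqrt(2)*b^2 - 42*sqrt(2)*b + 20*b - 28*sqrt(2)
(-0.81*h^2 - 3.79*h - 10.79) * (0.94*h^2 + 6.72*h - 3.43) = -0.7614*h^4 - 9.0058*h^3 - 32.8331*h^2 - 59.5091*h + 37.0097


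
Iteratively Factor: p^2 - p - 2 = (p + 1)*(p - 2)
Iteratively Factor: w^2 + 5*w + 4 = (w + 1)*(w + 4)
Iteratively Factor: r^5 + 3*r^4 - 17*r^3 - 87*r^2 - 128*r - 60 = (r + 2)*(r^4 + r^3 - 19*r^2 - 49*r - 30) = (r + 2)^2*(r^3 - r^2 - 17*r - 15) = (r - 5)*(r + 2)^2*(r^2 + 4*r + 3) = (r - 5)*(r + 1)*(r + 2)^2*(r + 3)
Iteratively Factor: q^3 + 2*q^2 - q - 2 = (q - 1)*(q^2 + 3*q + 2) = (q - 1)*(q + 1)*(q + 2)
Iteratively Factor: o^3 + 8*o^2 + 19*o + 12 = (o + 1)*(o^2 + 7*o + 12) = (o + 1)*(o + 3)*(o + 4)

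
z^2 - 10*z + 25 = (z - 5)^2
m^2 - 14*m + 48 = (m - 8)*(m - 6)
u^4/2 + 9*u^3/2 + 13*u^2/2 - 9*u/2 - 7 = (u/2 + 1)*(u - 1)*(u + 1)*(u + 7)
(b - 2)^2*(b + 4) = b^3 - 12*b + 16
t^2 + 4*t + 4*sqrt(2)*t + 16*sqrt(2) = (t + 4)*(t + 4*sqrt(2))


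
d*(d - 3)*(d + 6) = d^3 + 3*d^2 - 18*d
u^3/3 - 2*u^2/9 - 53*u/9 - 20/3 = (u/3 + 1)*(u - 5)*(u + 4/3)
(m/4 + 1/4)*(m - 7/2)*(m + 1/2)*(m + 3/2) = m^4/4 - m^3/8 - 31*m^2/16 - 71*m/32 - 21/32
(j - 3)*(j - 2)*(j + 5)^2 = j^4 + 5*j^3 - 19*j^2 - 65*j + 150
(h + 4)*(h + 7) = h^2 + 11*h + 28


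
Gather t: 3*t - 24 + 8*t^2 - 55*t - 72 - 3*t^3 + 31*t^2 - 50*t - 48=-3*t^3 + 39*t^2 - 102*t - 144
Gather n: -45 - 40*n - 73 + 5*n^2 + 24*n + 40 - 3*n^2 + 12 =2*n^2 - 16*n - 66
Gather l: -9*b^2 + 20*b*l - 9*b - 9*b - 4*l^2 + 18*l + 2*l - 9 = -9*b^2 - 18*b - 4*l^2 + l*(20*b + 20) - 9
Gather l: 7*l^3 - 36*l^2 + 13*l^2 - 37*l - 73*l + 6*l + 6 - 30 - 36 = 7*l^3 - 23*l^2 - 104*l - 60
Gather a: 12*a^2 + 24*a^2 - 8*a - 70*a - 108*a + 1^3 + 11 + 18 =36*a^2 - 186*a + 30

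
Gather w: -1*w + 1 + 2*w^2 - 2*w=2*w^2 - 3*w + 1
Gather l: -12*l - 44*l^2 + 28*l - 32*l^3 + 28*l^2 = -32*l^3 - 16*l^2 + 16*l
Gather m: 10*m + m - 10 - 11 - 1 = 11*m - 22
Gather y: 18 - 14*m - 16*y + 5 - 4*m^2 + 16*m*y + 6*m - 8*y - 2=-4*m^2 - 8*m + y*(16*m - 24) + 21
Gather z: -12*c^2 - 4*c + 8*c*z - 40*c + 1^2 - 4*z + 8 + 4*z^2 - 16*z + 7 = -12*c^2 - 44*c + 4*z^2 + z*(8*c - 20) + 16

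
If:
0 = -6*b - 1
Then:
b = -1/6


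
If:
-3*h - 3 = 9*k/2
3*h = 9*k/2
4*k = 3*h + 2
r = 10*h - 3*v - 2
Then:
No Solution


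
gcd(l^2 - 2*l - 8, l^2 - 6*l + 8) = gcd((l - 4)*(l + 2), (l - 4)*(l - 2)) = l - 4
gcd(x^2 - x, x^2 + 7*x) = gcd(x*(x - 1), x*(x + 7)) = x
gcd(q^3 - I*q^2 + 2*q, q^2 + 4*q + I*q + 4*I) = q + I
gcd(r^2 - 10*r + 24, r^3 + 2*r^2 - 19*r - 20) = r - 4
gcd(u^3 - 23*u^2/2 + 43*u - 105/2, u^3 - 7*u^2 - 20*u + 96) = u - 3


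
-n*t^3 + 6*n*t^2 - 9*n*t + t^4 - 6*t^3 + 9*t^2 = t*(-n + t)*(t - 3)^2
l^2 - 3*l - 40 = (l - 8)*(l + 5)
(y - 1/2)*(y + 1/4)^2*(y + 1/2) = y^4 + y^3/2 - 3*y^2/16 - y/8 - 1/64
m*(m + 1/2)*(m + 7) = m^3 + 15*m^2/2 + 7*m/2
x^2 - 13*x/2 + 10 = (x - 4)*(x - 5/2)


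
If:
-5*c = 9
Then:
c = -9/5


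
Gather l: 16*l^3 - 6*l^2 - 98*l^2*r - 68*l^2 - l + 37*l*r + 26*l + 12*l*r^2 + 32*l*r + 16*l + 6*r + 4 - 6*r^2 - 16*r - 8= 16*l^3 + l^2*(-98*r - 74) + l*(12*r^2 + 69*r + 41) - 6*r^2 - 10*r - 4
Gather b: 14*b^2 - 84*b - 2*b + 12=14*b^2 - 86*b + 12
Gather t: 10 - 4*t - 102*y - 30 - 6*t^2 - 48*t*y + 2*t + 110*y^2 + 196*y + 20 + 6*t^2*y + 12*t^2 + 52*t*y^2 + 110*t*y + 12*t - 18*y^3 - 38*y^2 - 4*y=t^2*(6*y + 6) + t*(52*y^2 + 62*y + 10) - 18*y^3 + 72*y^2 + 90*y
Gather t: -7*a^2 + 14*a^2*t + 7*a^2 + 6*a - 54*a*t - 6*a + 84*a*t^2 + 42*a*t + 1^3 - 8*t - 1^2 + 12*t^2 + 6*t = t^2*(84*a + 12) + t*(14*a^2 - 12*a - 2)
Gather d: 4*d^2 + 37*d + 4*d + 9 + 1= 4*d^2 + 41*d + 10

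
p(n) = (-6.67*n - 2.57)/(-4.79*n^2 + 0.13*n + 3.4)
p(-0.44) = 0.15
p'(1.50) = -2.54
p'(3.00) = -0.25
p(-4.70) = -0.28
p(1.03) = 6.10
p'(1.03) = -34.06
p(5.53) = 0.28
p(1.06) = 5.23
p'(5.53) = -0.06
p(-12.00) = -0.11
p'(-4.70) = -0.06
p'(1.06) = -24.80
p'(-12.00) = -0.01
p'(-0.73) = -37.79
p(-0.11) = -0.55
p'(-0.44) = -3.03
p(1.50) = 1.75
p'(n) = (-6.67*n - 2.57)*(9.58*n - 0.13)/(-4.79*n^2 + 0.13*n + 3.4)^2 - 6.67/(-4.79*n^2 + 0.13*n + 3.4) = (31.9493*n^2 - 0.8671*n - (6.67*n + 2.57)*(9.58*n - 0.13) - 22.678)/(-4.79*n^2 + 0.13*n + 3.4)^2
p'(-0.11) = -1.81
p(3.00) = 0.57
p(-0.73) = 3.06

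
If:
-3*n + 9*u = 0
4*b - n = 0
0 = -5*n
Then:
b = 0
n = 0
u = 0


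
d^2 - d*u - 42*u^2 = (d - 7*u)*(d + 6*u)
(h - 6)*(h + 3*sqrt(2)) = h^2 - 6*h + 3*sqrt(2)*h - 18*sqrt(2)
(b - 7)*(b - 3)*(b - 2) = b^3 - 12*b^2 + 41*b - 42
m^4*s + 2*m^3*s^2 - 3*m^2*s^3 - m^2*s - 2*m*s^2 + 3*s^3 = (m - 1)*(m - s)*(m + 3*s)*(m*s + s)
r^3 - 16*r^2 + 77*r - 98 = (r - 7)^2*(r - 2)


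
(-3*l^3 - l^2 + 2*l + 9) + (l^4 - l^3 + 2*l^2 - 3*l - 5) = l^4 - 4*l^3 + l^2 - l + 4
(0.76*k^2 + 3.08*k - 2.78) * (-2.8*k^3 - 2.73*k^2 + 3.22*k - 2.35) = -2.128*k^5 - 10.6988*k^4 + 1.8228*k^3 + 15.721*k^2 - 16.1896*k + 6.533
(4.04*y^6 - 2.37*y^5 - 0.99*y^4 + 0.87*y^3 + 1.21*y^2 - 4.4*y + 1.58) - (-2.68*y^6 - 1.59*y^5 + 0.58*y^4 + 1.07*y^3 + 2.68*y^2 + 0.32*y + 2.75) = 6.72*y^6 - 0.78*y^5 - 1.57*y^4 - 0.2*y^3 - 1.47*y^2 - 4.72*y - 1.17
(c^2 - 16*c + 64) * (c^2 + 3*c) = c^4 - 13*c^3 + 16*c^2 + 192*c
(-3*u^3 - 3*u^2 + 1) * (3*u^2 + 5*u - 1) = -9*u^5 - 24*u^4 - 12*u^3 + 6*u^2 + 5*u - 1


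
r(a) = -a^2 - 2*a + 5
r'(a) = -2*a - 2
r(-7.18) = -32.19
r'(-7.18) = 12.36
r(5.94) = -42.16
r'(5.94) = -13.88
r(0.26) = 4.41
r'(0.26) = -2.52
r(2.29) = -4.82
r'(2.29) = -6.58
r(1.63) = -0.92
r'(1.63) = -5.26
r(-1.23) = 5.95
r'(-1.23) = 0.46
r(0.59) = 3.47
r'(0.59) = -3.18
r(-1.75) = 5.44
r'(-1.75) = 1.50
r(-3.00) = 2.00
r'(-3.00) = 4.00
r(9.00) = -94.00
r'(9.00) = -20.00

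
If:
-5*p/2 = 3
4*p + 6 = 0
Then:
No Solution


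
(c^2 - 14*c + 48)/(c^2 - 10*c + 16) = (c - 6)/(c - 2)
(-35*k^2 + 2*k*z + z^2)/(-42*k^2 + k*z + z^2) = (-5*k + z)/(-6*k + z)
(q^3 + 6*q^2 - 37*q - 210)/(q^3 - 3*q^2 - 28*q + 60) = (q + 7)/(q - 2)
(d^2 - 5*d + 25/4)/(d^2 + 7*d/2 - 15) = (d - 5/2)/(d + 6)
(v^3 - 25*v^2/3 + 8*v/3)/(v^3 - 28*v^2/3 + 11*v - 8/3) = v/(v - 1)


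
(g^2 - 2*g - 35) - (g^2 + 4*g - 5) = -6*g - 30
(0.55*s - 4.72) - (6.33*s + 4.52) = -5.78*s - 9.24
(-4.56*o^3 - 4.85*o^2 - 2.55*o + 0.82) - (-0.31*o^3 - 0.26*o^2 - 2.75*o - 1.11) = -4.25*o^3 - 4.59*o^2 + 0.2*o + 1.93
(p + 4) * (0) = 0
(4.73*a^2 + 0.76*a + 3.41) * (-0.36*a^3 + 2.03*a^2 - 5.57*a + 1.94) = -1.7028*a^5 + 9.3283*a^4 - 26.0309*a^3 + 11.8653*a^2 - 17.5193*a + 6.6154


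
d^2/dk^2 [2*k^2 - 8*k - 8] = 4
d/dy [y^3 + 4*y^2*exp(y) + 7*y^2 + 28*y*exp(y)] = 4*y^2*exp(y) + 3*y^2 + 36*y*exp(y) + 14*y + 28*exp(y)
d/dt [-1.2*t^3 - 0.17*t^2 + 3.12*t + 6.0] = -3.6*t^2 - 0.34*t + 3.12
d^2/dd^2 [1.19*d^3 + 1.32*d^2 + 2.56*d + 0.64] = 7.14*d + 2.64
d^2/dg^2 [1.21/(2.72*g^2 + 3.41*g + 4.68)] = (-17.904128*g^2 - 22.445984*g + 1.21*(5.44*g + 3.41)*(10.88*g + 6.82) - 30.805632)/(2.72*g^2 + 3.41*g + 4.68)^3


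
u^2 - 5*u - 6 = (u - 6)*(u + 1)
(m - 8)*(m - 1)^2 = m^3 - 10*m^2 + 17*m - 8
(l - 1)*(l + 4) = l^2 + 3*l - 4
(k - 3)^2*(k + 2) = k^3 - 4*k^2 - 3*k + 18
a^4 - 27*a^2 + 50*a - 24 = (a - 4)*(a - 1)^2*(a + 6)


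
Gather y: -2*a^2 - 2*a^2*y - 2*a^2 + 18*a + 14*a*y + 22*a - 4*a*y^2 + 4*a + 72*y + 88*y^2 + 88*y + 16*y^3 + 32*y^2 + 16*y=-4*a^2 + 44*a + 16*y^3 + y^2*(120 - 4*a) + y*(-2*a^2 + 14*a + 176)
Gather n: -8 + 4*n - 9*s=4*n - 9*s - 8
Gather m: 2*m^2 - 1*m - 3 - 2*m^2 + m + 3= 0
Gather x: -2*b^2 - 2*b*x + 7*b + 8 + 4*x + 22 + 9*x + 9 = -2*b^2 + 7*b + x*(13 - 2*b) + 39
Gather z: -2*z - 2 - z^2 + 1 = -z^2 - 2*z - 1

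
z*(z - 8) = z^2 - 8*z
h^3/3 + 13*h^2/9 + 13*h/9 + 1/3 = (h/3 + 1)*(h + 1/3)*(h + 1)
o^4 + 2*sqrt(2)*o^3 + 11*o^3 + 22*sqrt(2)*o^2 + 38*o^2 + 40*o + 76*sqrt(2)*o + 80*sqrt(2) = (o + 2)*(o + 4)*(o + 5)*(o + 2*sqrt(2))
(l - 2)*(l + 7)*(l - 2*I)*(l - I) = l^4 + 5*l^3 - 3*I*l^3 - 16*l^2 - 15*I*l^2 - 10*l + 42*I*l + 28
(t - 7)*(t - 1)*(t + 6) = t^3 - 2*t^2 - 41*t + 42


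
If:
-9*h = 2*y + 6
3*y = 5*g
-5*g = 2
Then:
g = -2/5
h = -14/27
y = -2/3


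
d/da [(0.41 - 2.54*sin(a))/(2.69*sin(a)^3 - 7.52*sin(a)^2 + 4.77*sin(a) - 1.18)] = (13.6652*sin(a)^3 - 22.4095*sin(a)^2 + 6.1664*sin(a) + 1.0415)*cos(a)/(7.2361*sin(a)^6 - 40.4576*sin(a)^5 + 82.213*sin(a)^4 - 78.0892*sin(a)^3 + 40.5001*sin(a)^2 - 11.2572*sin(a) + 1.3924)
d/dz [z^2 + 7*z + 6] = 2*z + 7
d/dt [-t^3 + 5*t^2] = t*(10 - 3*t)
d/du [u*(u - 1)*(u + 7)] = 3*u^2 + 12*u - 7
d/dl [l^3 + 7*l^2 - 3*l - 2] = 3*l^2 + 14*l - 3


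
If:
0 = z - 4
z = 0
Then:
No Solution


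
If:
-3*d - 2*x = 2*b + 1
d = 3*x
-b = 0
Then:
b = 0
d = -3/11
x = -1/11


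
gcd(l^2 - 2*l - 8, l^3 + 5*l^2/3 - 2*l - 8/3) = l + 2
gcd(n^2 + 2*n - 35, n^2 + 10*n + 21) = n + 7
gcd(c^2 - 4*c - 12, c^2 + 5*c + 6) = c + 2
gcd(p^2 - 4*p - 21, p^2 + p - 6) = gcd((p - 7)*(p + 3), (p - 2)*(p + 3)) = p + 3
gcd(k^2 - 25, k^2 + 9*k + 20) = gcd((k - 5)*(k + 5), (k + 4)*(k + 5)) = k + 5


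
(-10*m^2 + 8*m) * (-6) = 60*m^2 - 48*m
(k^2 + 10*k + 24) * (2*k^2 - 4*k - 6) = 2*k^4 + 16*k^3 + 2*k^2 - 156*k - 144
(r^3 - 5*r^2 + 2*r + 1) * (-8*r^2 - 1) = -8*r^5 + 40*r^4 - 17*r^3 - 3*r^2 - 2*r - 1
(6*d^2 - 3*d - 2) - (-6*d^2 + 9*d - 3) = 12*d^2 - 12*d + 1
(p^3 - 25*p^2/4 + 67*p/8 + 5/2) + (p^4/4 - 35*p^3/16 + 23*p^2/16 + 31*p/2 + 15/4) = p^4/4 - 19*p^3/16 - 77*p^2/16 + 191*p/8 + 25/4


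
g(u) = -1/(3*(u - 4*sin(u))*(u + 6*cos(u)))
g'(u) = -(6*sin(u) - 1)/(3*(u - 4*sin(u))*(u + 6*cos(u))^2) - (4*cos(u) - 1)/(3*(u - 4*sin(u))^2*(u + 6*cos(u)))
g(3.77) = 0.05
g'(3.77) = 0.18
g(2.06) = -0.30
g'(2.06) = 1.10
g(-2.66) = -0.05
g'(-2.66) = -0.32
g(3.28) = 0.03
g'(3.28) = -0.02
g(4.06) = -0.11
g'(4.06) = 1.58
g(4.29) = -0.02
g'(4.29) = 0.09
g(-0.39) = -0.06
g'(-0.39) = -0.10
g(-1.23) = -0.17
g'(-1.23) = 1.43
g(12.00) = 0.00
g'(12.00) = 0.00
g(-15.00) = 0.00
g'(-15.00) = 0.00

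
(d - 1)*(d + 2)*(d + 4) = d^3 + 5*d^2 + 2*d - 8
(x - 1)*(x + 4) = x^2 + 3*x - 4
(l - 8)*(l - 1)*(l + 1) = l^3 - 8*l^2 - l + 8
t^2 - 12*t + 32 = (t - 8)*(t - 4)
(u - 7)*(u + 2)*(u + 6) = u^3 + u^2 - 44*u - 84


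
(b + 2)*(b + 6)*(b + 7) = b^3 + 15*b^2 + 68*b + 84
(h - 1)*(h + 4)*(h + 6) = h^3 + 9*h^2 + 14*h - 24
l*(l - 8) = l^2 - 8*l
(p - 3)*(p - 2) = p^2 - 5*p + 6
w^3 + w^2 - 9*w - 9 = (w - 3)*(w + 1)*(w + 3)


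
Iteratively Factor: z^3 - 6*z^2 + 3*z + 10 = (z - 2)*(z^2 - 4*z - 5) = (z - 5)*(z - 2)*(z + 1)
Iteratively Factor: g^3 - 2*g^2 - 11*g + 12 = (g + 3)*(g^2 - 5*g + 4) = (g - 1)*(g + 3)*(g - 4)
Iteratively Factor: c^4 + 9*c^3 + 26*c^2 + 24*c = (c + 3)*(c^3 + 6*c^2 + 8*c) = c*(c + 3)*(c^2 + 6*c + 8) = c*(c + 2)*(c + 3)*(c + 4)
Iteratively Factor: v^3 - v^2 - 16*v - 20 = (v + 2)*(v^2 - 3*v - 10) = (v - 5)*(v + 2)*(v + 2)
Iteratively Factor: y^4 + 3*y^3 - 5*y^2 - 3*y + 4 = (y + 4)*(y^3 - y^2 - y + 1) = (y - 1)*(y + 4)*(y^2 - 1) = (y - 1)^2*(y + 4)*(y + 1)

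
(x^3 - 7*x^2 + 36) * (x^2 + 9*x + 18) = x^5 + 2*x^4 - 45*x^3 - 90*x^2 + 324*x + 648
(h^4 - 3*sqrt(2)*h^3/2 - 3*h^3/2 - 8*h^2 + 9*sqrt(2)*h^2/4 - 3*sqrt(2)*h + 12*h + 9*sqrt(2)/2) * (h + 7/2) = h^5 - 3*sqrt(2)*h^4/2 + 2*h^4 - 53*h^3/4 - 3*sqrt(2)*h^3 - 16*h^2 + 39*sqrt(2)*h^2/8 - 6*sqrt(2)*h + 42*h + 63*sqrt(2)/4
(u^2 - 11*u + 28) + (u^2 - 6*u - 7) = 2*u^2 - 17*u + 21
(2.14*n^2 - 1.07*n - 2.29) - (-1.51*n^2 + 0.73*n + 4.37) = 3.65*n^2 - 1.8*n - 6.66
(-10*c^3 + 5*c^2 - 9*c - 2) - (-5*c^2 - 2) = -10*c^3 + 10*c^2 - 9*c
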